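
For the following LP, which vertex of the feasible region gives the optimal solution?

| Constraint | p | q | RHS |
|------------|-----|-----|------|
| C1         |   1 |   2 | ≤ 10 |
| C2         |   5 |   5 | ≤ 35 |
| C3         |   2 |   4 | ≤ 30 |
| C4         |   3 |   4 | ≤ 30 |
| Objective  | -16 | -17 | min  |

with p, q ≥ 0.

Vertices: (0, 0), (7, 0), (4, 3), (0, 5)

Evaluate the objective at each vertex of the feasible region:
  z(0, 0) = 0
  z(7, 0) = -112
  z(4, 3) = -115  ←
  z(0, 5) = -85
The minimum is at p = 4, q = 3.

(4, 3)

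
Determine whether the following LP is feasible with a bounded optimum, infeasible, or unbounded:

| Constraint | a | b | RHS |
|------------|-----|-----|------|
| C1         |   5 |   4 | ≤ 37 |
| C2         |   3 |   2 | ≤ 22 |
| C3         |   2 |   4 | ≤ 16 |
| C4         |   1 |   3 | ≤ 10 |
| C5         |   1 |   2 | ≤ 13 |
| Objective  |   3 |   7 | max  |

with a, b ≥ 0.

Feasible with a bounded optimal solution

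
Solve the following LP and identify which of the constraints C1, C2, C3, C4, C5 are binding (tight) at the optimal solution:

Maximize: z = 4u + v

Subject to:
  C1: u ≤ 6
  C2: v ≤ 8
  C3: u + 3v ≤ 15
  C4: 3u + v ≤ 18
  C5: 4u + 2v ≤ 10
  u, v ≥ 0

At u = 2.5, v = 0, compute slack b - a·x for each constraint:
  C1: 6 − 2.5 = 3.5  (slack)
  C2: 8 − 0 = 8  (slack)
  C3: 15 − 2.5 = 12.5  (slack)
  C4: 18 − 7.5 = 10.5  (slack)
  C5: 10 − 10 = 0  (binding)

Optimal: u = 2.5, v = 0
Binding: C5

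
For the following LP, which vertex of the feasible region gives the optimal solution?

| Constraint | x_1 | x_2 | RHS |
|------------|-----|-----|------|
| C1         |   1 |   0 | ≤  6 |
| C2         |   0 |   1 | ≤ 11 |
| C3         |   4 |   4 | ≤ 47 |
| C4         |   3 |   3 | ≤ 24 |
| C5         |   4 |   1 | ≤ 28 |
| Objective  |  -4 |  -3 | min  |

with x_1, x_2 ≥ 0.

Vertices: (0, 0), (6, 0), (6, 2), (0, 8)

Evaluate the objective at each vertex of the feasible region:
  z(0, 0) = 0
  z(6, 0) = -24
  z(6, 2) = -30  ←
  z(0, 8) = -24
The minimum is at x_1 = 6, x_2 = 2.

(6, 2)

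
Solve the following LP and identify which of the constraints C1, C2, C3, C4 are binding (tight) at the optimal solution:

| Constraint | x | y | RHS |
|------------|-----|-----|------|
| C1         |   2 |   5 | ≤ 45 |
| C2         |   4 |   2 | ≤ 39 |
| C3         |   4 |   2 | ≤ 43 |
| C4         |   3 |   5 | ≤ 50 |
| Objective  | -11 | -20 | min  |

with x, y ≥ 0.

At x = 5, y = 7, compute slack b - a·x for each constraint:
  C1: 45 − 45 = 0  (binding)
  C2: 39 − 34 = 5  (slack)
  C3: 43 − 34 = 9  (slack)
  C4: 50 − 50 = 0  (binding)

Optimal: x = 5, y = 7
Binding: C1, C4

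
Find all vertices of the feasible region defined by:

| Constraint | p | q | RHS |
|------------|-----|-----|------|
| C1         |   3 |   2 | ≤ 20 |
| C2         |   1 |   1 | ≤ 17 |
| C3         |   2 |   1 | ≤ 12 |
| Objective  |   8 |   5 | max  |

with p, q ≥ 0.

(0, 0), (6, 0), (4, 4), (0, 10)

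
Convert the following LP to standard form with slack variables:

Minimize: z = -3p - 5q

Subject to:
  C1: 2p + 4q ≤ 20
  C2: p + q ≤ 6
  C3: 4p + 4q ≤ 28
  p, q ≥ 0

min z = -3p - 5q

s.t.
  2p + 4q + s1 = 20
  p + q + s2 = 6
  4p + 4q + s3 = 28
  p, q, s1, s2, s3 ≥ 0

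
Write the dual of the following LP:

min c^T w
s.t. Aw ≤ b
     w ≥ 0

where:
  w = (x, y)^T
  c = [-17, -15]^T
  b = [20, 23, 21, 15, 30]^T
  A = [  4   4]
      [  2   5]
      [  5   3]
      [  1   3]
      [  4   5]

Primal min cᵀx s.t. Ax ≤ b, x ≥ 0  →  Dual max −bᵀy s.t. Aᵀy ≥ −c, y ≥ 0.

Maximize: z = -20y1 - 23y2 - 21y3 - 15y4 - 30y5

Subject to:
  4y1 + 2y2 + 5y3 + y4 + 4y5 ≥ 17
  4y1 + 5y2 + 3y3 + 3y4 + 5y5 ≥ 15
  y1, y2, y3, y4, y5 ≥ 0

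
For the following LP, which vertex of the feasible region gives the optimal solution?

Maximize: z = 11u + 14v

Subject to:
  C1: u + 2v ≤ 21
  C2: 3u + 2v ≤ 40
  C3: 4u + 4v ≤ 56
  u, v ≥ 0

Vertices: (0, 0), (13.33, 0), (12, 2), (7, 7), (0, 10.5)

Evaluate the objective at each vertex of the feasible region:
  z(0, 0) = 0
  z(13.33, 0) = 146.7
  z(12, 2) = 160
  z(7, 7) = 175  ←
  z(0, 10.5) = 147
The maximum is at u = 7, v = 7.

(7, 7)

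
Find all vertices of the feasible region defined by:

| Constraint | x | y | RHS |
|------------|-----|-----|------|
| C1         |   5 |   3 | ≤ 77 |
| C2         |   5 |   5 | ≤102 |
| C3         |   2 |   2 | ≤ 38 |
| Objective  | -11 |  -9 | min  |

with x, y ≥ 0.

(0, 0), (15.4, 0), (10, 9), (0, 19)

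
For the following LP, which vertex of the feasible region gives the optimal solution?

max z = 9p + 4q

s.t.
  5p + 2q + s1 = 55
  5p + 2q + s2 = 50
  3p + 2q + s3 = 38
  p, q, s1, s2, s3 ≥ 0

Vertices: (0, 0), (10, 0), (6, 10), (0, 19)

Evaluate the objective at each vertex of the feasible region:
  z(0, 0) = 0
  z(10, 0) = 90
  z(6, 10) = 94  ←
  z(0, 19) = 76
The maximum is at p = 6, q = 10.

(6, 10)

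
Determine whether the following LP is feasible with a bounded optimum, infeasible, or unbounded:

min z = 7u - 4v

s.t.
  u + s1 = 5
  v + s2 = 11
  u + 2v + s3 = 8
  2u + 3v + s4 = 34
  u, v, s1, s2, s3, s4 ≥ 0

Feasible with a bounded optimal solution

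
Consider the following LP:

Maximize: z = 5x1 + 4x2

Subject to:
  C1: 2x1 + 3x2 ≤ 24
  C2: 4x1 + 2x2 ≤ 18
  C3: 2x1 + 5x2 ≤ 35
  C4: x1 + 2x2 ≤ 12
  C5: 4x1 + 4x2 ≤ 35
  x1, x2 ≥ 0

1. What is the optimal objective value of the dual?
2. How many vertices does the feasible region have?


1. 30
2. 4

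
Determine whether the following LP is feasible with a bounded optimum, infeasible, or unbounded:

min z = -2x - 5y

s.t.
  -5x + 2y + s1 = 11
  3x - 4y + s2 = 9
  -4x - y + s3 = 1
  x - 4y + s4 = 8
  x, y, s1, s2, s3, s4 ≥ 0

Unbounded (objective can decrease without bound)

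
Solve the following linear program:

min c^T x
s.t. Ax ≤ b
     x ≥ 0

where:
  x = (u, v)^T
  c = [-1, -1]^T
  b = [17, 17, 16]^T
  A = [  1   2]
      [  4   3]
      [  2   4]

Evaluate the objective at each vertex of the feasible region:
  z(0, 0) = 0
  z(4.25, 0) = -4.25
  z(2, 3) = -5  ←
  z(0, 4) = -4
The minimum is at u = 2, v = 3.

u = 2, v = 3, z = -5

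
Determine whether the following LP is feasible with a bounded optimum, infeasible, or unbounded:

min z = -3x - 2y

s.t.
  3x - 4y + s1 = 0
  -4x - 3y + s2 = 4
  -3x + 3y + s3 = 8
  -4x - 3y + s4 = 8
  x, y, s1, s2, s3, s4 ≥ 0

Unbounded (objective can decrease without bound)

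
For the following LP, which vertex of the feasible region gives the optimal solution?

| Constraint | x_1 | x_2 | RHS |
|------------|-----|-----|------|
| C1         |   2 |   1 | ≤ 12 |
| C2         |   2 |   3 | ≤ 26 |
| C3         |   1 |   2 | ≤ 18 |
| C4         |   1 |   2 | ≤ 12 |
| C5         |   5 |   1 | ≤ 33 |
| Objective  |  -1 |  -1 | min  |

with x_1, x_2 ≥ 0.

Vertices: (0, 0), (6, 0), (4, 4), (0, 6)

Evaluate the objective at each vertex of the feasible region:
  z(0, 0) = 0
  z(6, 0) = -6
  z(4, 4) = -8  ←
  z(0, 6) = -6
The minimum is at x_1 = 4, x_2 = 4.

(4, 4)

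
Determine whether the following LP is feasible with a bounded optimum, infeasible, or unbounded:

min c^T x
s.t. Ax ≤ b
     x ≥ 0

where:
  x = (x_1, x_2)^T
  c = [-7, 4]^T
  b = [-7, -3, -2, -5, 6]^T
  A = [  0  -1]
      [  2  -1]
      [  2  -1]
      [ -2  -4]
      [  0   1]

Infeasible (no feasible solution exists)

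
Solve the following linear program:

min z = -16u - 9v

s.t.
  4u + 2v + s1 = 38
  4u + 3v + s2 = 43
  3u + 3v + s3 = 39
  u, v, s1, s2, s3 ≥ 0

Evaluate the objective at each vertex of the feasible region:
  z(0, 0) = 0
  z(9.5, 0) = -152
  z(7, 5) = -157  ←
  z(4, 9) = -145
  z(0, 13) = -117
The minimum is at u = 7, v = 5.

u = 7, v = 5, z = -157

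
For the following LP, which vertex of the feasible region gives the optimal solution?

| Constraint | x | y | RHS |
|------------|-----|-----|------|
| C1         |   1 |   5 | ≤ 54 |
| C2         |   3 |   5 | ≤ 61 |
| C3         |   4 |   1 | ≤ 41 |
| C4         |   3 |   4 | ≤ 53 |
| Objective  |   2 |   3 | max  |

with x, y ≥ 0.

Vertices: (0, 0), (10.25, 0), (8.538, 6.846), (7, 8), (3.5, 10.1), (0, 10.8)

Evaluate the objective at each vertex of the feasible region:
  z(0, 0) = 0
  z(10.25, 0) = 20.5
  z(8.538, 6.846) = 37.62
  z(7, 8) = 38  ←
  z(3.5, 10.1) = 37.3
  z(0, 10.8) = 32.4
The maximum is at x = 7, y = 8.

(7, 8)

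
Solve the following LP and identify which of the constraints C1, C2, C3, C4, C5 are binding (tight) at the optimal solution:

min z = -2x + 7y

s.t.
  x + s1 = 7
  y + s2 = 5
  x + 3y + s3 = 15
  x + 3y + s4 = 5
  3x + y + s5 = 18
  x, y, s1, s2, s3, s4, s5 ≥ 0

At x = 5, y = 0, compute slack b - a·x for each constraint:
  C1: 7 − 5 = 2  (slack)
  C2: 5 − 0 = 5  (slack)
  C3: 15 − 5 = 10  (slack)
  C4: 5 − 5 = 0  (binding)
  C5: 18 − 15 = 3  (slack)

Optimal: x = 5, y = 0
Binding: C4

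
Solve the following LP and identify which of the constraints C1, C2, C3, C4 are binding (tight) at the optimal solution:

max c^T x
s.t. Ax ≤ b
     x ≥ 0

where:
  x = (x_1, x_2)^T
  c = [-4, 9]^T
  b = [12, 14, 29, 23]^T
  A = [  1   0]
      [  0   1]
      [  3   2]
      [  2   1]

At x_1 = 0, x_2 = 14, compute slack b - a·x for each constraint:
  C1: 12 − 0 = 12  (slack)
  C2: 14 − 14 = 0  (binding)
  C3: 29 − 28 = 1  (slack)
  C4: 23 − 14 = 9  (slack)

Optimal: x_1 = 0, x_2 = 14
Binding: C2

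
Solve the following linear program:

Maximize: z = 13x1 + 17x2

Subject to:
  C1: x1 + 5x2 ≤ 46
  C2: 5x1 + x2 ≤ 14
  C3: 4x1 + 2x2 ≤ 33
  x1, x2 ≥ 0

Evaluate the objective at each vertex of the feasible region:
  z(0, 0) = 0
  z(2.8, 0) = 36.4
  z(1, 9) = 166  ←
  z(0, 9.2) = 156.4
The maximum is at x1 = 1, x2 = 9.

x1 = 1, x2 = 9, z = 166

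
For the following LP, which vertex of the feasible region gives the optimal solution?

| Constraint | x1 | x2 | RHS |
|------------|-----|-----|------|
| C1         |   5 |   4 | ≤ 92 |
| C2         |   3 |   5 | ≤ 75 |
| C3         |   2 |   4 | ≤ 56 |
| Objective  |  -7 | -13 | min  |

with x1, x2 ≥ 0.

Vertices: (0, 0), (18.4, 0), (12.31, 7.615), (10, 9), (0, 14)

Evaluate the objective at each vertex of the feasible region:
  z(0, 0) = 0
  z(18.4, 0) = -128.8
  z(12.31, 7.615) = -185.2
  z(10, 9) = -187  ←
  z(0, 14) = -182
The minimum is at x1 = 10, x2 = 9.

(10, 9)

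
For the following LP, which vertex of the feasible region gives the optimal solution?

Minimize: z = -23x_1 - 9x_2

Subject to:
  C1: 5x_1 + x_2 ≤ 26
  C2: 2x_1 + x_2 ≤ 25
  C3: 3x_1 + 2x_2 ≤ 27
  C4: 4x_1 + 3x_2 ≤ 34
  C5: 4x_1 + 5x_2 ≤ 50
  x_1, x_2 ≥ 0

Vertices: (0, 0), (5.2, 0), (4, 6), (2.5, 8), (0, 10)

Evaluate the objective at each vertex of the feasible region:
  z(0, 0) = 0
  z(5.2, 0) = -119.6
  z(4, 6) = -146  ←
  z(2.5, 8) = -129.5
  z(0, 10) = -90
The minimum is at x_1 = 4, x_2 = 6.

(4, 6)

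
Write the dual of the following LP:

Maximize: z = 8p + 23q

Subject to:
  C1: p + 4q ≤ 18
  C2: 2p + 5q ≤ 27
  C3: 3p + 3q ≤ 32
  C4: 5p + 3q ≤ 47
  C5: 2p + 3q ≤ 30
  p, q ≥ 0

Primal max cᵀx s.t. Ax ≤ b, x ≥ 0  →  Dual min bᵀy s.t. Aᵀy ≥ c, y ≥ 0.

Minimize: z = 18y1 + 27y2 + 32y3 + 47y4 + 30y5

Subject to:
  y1 + 2y2 + 3y3 + 5y4 + 2y5 ≥ 8
  4y1 + 5y2 + 3y3 + 3y4 + 3y5 ≥ 23
  y1, y2, y3, y4, y5 ≥ 0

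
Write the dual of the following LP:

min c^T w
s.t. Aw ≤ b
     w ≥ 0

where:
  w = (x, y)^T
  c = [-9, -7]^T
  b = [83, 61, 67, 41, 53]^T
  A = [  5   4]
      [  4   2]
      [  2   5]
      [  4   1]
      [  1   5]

Primal min cᵀx s.t. Ax ≤ b, x ≥ 0  →  Dual max −bᵀy s.t. Aᵀy ≥ −c, y ≥ 0.

Maximize: z = -83y1 - 61y2 - 67y3 - 41y4 - 53y5

Subject to:
  5y1 + 4y2 + 2y3 + 4y4 + y5 ≥ 9
  4y1 + 2y2 + 5y3 + y4 + 5y5 ≥ 7
  y1, y2, y3, y4, y5 ≥ 0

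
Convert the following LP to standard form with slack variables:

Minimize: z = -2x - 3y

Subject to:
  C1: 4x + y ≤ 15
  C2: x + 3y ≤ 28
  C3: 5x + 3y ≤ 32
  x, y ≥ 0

min z = -2x - 3y

s.t.
  4x + y + s1 = 15
  x + 3y + s2 = 28
  5x + 3y + s3 = 32
  x, y, s1, s2, s3 ≥ 0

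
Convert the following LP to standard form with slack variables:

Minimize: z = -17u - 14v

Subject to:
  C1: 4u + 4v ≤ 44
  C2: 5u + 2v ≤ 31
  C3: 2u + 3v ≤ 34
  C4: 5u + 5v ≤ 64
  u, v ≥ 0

min z = -17u - 14v

s.t.
  4u + 4v + s1 = 44
  5u + 2v + s2 = 31
  2u + 3v + s3 = 34
  5u + 5v + s4 = 64
  u, v, s1, s2, s3, s4 ≥ 0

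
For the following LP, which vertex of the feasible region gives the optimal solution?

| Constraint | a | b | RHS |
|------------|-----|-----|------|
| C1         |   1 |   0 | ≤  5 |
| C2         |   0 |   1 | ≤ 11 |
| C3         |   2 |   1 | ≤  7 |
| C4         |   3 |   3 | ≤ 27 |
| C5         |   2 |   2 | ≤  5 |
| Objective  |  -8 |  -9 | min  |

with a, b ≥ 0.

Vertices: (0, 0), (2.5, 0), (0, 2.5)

Evaluate the objective at each vertex of the feasible region:
  z(0, 0) = 0
  z(2.5, 0) = -20
  z(0, 2.5) = -22.5  ←
The minimum is at a = 0, b = 2.5.

(0, 2.5)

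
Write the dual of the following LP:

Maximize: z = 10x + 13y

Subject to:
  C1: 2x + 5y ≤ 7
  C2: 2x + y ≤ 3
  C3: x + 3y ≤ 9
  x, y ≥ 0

Primal max cᵀx s.t. Ax ≤ b, x ≥ 0  →  Dual min bᵀy s.t. Aᵀy ≥ c, y ≥ 0.

Minimize: z = 7y1 + 3y2 + 9y3

Subject to:
  2y1 + 2y2 + y3 ≥ 10
  5y1 + y2 + 3y3 ≥ 13
  y1, y2, y3 ≥ 0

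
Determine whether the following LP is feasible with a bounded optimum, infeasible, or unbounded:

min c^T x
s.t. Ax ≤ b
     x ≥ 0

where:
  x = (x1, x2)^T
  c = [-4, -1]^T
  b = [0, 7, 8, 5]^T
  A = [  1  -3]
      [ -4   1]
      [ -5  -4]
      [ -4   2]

Unbounded (objective can decrease without bound)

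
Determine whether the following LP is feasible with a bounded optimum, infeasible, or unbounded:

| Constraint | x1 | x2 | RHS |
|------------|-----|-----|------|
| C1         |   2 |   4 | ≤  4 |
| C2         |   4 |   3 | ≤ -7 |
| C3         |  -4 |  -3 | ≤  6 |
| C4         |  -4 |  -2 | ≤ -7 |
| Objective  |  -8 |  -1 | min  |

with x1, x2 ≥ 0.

Infeasible (no feasible solution exists)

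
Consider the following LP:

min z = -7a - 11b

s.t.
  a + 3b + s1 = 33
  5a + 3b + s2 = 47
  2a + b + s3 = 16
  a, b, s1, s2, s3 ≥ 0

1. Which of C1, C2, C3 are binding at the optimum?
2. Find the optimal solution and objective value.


1. C1, C3
2. a = 3, b = 10, z = -131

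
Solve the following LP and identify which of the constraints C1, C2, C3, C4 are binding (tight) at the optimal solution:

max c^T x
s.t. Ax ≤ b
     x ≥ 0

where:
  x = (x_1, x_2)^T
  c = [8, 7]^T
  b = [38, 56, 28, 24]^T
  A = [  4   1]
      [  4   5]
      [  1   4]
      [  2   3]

At x_1 = 9, x_2 = 2, compute slack b - a·x for each constraint:
  C1: 38 − 38 = 0  (binding)
  C2: 56 − 46 = 10  (slack)
  C3: 28 − 17 = 11  (slack)
  C4: 24 − 24 = 0  (binding)

Optimal: x_1 = 9, x_2 = 2
Binding: C1, C4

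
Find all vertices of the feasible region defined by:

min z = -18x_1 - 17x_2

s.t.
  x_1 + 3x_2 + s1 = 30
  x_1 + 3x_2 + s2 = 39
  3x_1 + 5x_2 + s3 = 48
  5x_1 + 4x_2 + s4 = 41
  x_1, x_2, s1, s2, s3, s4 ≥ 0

(0, 0), (8.2, 0), (1, 9), (0, 9.6)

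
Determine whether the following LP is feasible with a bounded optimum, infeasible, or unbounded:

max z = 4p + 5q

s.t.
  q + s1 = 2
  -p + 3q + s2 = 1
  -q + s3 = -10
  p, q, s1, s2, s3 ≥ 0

Infeasible (no feasible solution exists)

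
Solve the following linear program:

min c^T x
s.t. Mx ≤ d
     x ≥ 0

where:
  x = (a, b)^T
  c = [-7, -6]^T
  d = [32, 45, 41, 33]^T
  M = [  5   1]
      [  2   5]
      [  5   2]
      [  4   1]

Evaluate the objective at each vertex of the feasible region:
  z(0, 0) = 0
  z(6.4, 0) = -44.8
  z(5, 7) = -77  ←
  z(0, 9) = -54
The minimum is at a = 5, b = 7.

a = 5, b = 7, z = -77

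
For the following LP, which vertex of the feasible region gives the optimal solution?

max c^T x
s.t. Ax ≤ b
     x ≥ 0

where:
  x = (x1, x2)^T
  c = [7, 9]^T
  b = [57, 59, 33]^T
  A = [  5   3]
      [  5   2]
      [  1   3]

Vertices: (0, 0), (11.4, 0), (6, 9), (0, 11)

Evaluate the objective at each vertex of the feasible region:
  z(0, 0) = 0
  z(11.4, 0) = 79.8
  z(6, 9) = 123  ←
  z(0, 11) = 99
The maximum is at x1 = 6, x2 = 9.

(6, 9)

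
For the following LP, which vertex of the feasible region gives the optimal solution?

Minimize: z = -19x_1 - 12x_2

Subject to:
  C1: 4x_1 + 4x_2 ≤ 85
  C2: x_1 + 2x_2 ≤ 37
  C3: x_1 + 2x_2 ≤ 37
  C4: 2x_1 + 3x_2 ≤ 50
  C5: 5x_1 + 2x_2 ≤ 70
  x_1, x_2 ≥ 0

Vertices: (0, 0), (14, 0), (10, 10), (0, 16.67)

Evaluate the objective at each vertex of the feasible region:
  z(0, 0) = 0
  z(14, 0) = -266
  z(10, 10) = -310  ←
  z(0, 16.67) = -200
The minimum is at x_1 = 10, x_2 = 10.

(10, 10)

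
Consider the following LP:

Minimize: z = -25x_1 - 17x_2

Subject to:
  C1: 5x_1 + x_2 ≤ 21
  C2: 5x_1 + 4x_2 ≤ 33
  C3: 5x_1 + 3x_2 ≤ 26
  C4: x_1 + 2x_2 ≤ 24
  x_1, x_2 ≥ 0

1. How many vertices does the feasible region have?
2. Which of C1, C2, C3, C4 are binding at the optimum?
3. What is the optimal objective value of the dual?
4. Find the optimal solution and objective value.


1. 5
2. C2, C3
3. -144
4. x_1 = 1, x_2 = 7, z = -144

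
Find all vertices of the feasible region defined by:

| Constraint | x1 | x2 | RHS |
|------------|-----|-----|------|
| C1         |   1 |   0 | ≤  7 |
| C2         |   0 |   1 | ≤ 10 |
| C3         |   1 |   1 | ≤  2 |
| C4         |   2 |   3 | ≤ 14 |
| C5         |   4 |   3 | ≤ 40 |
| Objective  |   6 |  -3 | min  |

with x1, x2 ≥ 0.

(0, 0), (2, 0), (0, 2)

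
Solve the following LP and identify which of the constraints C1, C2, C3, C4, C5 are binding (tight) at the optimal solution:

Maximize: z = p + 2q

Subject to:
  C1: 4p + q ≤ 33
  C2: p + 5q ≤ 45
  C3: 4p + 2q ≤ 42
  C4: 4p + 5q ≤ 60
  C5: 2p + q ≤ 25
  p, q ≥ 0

At p = 5, q = 8, compute slack b - a·x for each constraint:
  C1: 33 − 28 = 5  (slack)
  C2: 45 − 45 = 0  (binding)
  C3: 42 − 36 = 6  (slack)
  C4: 60 − 60 = 0  (binding)
  C5: 25 − 18 = 7  (slack)

Optimal: p = 5, q = 8
Binding: C2, C4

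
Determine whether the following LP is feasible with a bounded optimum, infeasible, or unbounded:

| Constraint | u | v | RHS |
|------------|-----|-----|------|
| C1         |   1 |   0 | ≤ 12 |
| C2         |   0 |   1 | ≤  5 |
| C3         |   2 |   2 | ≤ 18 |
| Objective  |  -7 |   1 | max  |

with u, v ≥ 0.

Feasible with a bounded optimal solution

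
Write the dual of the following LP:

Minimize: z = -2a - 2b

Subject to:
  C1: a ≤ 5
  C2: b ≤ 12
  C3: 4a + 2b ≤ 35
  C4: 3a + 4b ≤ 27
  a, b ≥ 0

Primal min cᵀx s.t. Ax ≤ b, x ≥ 0  →  Dual max −bᵀy s.t. Aᵀy ≥ −c, y ≥ 0.

Maximize: z = -5y1 - 12y2 - 35y3 - 27y4

Subject to:
  y1 + 4y3 + 3y4 ≥ 2
  y2 + 2y3 + 4y4 ≥ 2
  y1, y2, y3, y4 ≥ 0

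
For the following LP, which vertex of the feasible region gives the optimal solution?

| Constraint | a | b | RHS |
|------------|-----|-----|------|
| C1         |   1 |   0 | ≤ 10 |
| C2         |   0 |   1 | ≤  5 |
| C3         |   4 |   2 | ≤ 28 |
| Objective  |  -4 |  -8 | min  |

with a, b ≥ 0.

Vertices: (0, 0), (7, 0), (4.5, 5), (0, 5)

Evaluate the objective at each vertex of the feasible region:
  z(0, 0) = 0
  z(7, 0) = -28
  z(4.5, 5) = -58  ←
  z(0, 5) = -40
The minimum is at a = 4.5, b = 5.

(4.5, 5)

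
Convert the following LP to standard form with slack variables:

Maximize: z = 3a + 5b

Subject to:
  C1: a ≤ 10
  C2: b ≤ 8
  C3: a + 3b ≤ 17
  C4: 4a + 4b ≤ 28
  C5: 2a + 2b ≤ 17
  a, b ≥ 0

max z = 3a + 5b

s.t.
  a + s1 = 10
  b + s2 = 8
  a + 3b + s3 = 17
  4a + 4b + s4 = 28
  2a + 2b + s5 = 17
  a, b, s1, s2, s3, s4, s5 ≥ 0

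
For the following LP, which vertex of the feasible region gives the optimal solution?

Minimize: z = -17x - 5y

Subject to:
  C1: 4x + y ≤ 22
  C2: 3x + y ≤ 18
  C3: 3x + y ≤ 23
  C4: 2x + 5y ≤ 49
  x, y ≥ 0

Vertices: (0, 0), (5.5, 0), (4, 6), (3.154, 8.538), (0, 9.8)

Evaluate the objective at each vertex of the feasible region:
  z(0, 0) = 0
  z(5.5, 0) = -93.5
  z(4, 6) = -98  ←
  z(3.154, 8.538) = -96.31
  z(0, 9.8) = -49
The minimum is at x = 4, y = 6.

(4, 6)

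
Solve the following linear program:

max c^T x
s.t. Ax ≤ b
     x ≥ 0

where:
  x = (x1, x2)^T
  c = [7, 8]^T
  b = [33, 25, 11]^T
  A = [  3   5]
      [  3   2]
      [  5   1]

Evaluate the objective at each vertex of the feasible region:
  z(0, 0) = 0
  z(2.2, 0) = 15.4
  z(1, 6) = 55  ←
  z(0, 6.6) = 52.8
The maximum is at x1 = 1, x2 = 6.

x1 = 1, x2 = 6, z = 55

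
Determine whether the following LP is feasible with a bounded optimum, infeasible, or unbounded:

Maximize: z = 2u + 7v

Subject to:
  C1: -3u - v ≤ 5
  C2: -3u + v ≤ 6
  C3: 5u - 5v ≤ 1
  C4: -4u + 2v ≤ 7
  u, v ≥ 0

Unbounded (objective can increase without bound)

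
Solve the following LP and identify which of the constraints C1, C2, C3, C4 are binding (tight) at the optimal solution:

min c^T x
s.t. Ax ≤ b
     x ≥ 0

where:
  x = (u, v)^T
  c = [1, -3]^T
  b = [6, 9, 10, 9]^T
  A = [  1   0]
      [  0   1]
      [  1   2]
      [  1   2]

At u = 0, v = 4.5, compute slack b - a·x for each constraint:
  C1: 6 − 0 = 6  (slack)
  C2: 9 − 4.5 = 4.5  (slack)
  C3: 10 − 9 = 1  (slack)
  C4: 9 − 9 = 0  (binding)

Optimal: u = 0, v = 4.5
Binding: C4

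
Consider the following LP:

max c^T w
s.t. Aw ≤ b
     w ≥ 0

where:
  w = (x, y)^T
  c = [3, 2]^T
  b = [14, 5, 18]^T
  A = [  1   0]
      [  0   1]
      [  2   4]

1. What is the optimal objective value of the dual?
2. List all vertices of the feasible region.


1. 27
2. (0, 0), (9, 0), (0, 4.5)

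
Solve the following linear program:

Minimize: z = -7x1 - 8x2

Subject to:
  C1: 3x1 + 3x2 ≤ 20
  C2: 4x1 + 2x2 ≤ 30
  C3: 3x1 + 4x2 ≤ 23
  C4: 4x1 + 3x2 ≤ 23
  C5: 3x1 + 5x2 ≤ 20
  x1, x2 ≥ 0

Evaluate the objective at each vertex of the feasible region:
  z(0, 0) = 0
  z(5.75, 0) = -40.25
  z(5, 1) = -43  ←
  z(0, 4) = -32
The minimum is at x1 = 5, x2 = 1.

x1 = 5, x2 = 1, z = -43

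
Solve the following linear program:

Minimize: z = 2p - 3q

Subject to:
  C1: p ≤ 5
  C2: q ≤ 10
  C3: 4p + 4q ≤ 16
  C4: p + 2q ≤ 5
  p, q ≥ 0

Evaluate the objective at each vertex of the feasible region:
  z(0, 0) = 0
  z(4, 0) = 8
  z(3, 1) = 3
  z(0, 2.5) = -7.5  ←
The minimum is at p = 0, q = 2.5.

p = 0, q = 2.5, z = -7.5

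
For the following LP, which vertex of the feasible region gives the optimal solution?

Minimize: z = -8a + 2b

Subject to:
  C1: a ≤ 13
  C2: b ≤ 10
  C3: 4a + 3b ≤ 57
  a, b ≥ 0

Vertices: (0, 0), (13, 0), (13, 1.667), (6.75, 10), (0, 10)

Evaluate the objective at each vertex of the feasible region:
  z(0, 0) = 0
  z(13, 0) = -104  ←
  z(13, 1.667) = -100.7
  z(6.75, 10) = -34
  z(0, 10) = 20
The minimum is at a = 13, b = 0.

(13, 0)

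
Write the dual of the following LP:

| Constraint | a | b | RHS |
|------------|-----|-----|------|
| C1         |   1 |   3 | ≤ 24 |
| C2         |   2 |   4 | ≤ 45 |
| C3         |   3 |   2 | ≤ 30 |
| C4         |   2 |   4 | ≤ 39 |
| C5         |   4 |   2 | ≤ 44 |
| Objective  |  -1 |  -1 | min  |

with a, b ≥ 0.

Primal min cᵀx s.t. Ax ≤ b, x ≥ 0  →  Dual max −bᵀy s.t. Aᵀy ≥ −c, y ≥ 0.

Maximize: z = -24y1 - 45y2 - 30y3 - 39y4 - 44y5

Subject to:
  y1 + 2y2 + 3y3 + 2y4 + 4y5 ≥ 1
  3y1 + 4y2 + 2y3 + 4y4 + 2y5 ≥ 1
  y1, y2, y3, y4, y5 ≥ 0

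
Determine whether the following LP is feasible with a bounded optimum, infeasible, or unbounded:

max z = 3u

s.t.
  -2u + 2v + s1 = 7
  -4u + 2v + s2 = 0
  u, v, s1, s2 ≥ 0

Unbounded (objective can increase without bound)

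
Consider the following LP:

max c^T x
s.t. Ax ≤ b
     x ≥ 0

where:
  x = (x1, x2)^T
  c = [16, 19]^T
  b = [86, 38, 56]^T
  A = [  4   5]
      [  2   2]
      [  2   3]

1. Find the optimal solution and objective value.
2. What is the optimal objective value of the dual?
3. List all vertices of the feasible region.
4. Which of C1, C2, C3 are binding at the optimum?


1. x1 = 9, x2 = 10, z = 334
2. 334
3. (0, 0), (19, 0), (9, 10), (0, 17.2)
4. C1, C2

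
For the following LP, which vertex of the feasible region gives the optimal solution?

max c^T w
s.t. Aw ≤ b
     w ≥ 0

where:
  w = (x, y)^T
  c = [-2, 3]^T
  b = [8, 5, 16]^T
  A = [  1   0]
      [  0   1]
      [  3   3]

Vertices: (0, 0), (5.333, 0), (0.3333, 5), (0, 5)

Evaluate the objective at each vertex of the feasible region:
  z(0, 0) = 0
  z(5.333, 0) = -10.67
  z(0.3333, 5) = 14.33
  z(0, 5) = 15  ←
The maximum is at x = 0, y = 5.

(0, 5)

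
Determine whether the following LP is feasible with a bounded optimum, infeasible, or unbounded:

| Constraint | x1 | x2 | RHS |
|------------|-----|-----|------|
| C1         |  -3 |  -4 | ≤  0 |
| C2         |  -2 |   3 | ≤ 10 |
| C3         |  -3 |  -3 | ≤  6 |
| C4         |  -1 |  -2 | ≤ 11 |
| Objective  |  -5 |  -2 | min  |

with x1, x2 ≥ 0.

Unbounded (objective can decrease without bound)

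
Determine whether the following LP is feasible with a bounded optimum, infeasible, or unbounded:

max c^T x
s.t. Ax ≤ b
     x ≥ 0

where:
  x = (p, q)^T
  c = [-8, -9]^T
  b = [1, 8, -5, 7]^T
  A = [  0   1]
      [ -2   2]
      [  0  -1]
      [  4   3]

Infeasible (no feasible solution exists)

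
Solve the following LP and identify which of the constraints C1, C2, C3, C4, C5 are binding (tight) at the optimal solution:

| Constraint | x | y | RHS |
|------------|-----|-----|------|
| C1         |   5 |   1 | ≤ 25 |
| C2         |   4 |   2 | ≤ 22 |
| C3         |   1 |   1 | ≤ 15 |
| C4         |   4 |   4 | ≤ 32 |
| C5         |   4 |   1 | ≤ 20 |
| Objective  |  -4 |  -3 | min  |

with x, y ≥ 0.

At x = 3, y = 5, compute slack b - a·x for each constraint:
  C1: 25 − 20 = 5  (slack)
  C2: 22 − 22 = 0  (binding)
  C3: 15 − 8 = 7  (slack)
  C4: 32 − 32 = 0  (binding)
  C5: 20 − 17 = 3  (slack)

Optimal: x = 3, y = 5
Binding: C2, C4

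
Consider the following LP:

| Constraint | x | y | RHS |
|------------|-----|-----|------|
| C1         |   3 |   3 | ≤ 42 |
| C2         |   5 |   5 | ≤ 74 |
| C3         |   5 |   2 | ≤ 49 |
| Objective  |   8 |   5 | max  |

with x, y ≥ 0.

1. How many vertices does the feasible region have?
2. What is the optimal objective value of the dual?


1. 4
2. 91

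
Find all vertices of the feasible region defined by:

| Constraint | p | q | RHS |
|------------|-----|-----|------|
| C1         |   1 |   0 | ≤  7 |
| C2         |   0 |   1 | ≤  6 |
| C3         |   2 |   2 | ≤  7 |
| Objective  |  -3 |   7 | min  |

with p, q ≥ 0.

(0, 0), (3.5, 0), (0, 3.5)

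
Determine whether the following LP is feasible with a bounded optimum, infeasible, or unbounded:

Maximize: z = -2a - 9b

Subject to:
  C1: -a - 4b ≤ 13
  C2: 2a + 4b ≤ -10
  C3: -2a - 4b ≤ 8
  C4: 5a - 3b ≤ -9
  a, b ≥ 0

Infeasible (no feasible solution exists)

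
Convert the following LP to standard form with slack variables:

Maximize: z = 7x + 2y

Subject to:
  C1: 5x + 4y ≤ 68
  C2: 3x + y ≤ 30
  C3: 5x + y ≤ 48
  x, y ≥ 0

max z = 7x + 2y

s.t.
  5x + 4y + s1 = 68
  3x + y + s2 = 30
  5x + y + s3 = 48
  x, y, s1, s2, s3 ≥ 0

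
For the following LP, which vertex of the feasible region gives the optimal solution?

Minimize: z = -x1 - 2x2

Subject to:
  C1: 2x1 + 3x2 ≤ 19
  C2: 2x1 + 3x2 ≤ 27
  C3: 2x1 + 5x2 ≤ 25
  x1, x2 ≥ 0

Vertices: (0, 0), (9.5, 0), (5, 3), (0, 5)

Evaluate the objective at each vertex of the feasible region:
  z(0, 0) = 0
  z(9.5, 0) = -9.5
  z(5, 3) = -11  ←
  z(0, 5) = -10
The minimum is at x1 = 5, x2 = 3.

(5, 3)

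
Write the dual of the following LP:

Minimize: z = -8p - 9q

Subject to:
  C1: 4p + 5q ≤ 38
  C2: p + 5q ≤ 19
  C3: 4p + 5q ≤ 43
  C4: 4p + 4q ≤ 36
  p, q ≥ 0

Primal min cᵀx s.t. Ax ≤ b, x ≥ 0  →  Dual max −bᵀy s.t. Aᵀy ≥ −c, y ≥ 0.

Maximize: z = -38y1 - 19y2 - 43y3 - 36y4

Subject to:
  4y1 + y2 + 4y3 + 4y4 ≥ 8
  5y1 + 5y2 + 5y3 + 4y4 ≥ 9
  y1, y2, y3, y4 ≥ 0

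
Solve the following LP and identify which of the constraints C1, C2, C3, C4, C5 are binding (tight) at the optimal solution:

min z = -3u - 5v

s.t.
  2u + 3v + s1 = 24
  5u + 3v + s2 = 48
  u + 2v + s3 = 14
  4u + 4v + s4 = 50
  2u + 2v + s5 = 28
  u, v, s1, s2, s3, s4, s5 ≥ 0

At u = 6, v = 4, compute slack b - a·x for each constraint:
  C1: 24 − 24 = 0  (binding)
  C2: 48 − 42 = 6  (slack)
  C3: 14 − 14 = 0  (binding)
  C4: 50 − 40 = 10  (slack)
  C5: 28 − 20 = 8  (slack)

Optimal: u = 6, v = 4
Binding: C1, C3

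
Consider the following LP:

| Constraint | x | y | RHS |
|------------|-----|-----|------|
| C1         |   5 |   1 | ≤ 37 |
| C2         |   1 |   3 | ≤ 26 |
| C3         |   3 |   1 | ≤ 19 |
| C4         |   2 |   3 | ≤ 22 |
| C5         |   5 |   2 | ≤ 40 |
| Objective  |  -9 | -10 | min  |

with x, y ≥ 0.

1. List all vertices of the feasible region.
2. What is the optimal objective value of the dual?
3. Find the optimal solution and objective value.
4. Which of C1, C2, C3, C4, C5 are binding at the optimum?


1. (0, 0), (6.333, 0), (5, 4), (0, 7.333)
2. -85
3. x = 5, y = 4, z = -85
4. C3, C4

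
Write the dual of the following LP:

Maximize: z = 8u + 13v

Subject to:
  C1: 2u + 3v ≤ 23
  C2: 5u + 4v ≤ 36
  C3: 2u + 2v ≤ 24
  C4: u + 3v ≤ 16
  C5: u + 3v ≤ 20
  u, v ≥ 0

Primal max cᵀx s.t. Ax ≤ b, x ≥ 0  →  Dual min bᵀy s.t. Aᵀy ≥ c, y ≥ 0.

Minimize: z = 23y1 + 36y2 + 24y3 + 16y4 + 20y5

Subject to:
  2y1 + 5y2 + 2y3 + y4 + y5 ≥ 8
  3y1 + 4y2 + 2y3 + 3y4 + 3y5 ≥ 13
  y1, y2, y3, y4, y5 ≥ 0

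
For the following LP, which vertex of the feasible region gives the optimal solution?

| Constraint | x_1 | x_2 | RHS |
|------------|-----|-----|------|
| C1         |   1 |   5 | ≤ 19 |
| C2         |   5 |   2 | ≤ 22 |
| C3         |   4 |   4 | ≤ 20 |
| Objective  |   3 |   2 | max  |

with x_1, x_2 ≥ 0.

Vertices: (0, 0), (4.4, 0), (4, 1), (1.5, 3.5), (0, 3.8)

Evaluate the objective at each vertex of the feasible region:
  z(0, 0) = 0
  z(4.4, 0) = 13.2
  z(4, 1) = 14  ←
  z(1.5, 3.5) = 11.5
  z(0, 3.8) = 7.6
The maximum is at x_1 = 4, x_2 = 1.

(4, 1)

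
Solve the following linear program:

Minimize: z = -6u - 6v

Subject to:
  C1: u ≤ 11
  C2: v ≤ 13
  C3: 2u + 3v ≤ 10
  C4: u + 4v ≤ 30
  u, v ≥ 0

Evaluate the objective at each vertex of the feasible region:
  z(0, 0) = 0
  z(5, 0) = -30  ←
  z(0, 3.333) = -20
The minimum is at u = 5, v = 0.

u = 5, v = 0, z = -30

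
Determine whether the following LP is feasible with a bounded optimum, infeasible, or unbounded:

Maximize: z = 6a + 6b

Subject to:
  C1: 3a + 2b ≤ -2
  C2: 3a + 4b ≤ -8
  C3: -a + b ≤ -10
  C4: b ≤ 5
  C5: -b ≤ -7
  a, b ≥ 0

Infeasible (no feasible solution exists)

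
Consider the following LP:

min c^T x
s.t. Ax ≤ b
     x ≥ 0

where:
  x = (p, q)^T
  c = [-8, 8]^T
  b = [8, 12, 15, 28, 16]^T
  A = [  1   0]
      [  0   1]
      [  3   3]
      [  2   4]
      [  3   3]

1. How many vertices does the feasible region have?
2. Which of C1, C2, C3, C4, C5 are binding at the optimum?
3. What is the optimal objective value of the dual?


1. 3
2. C3
3. -40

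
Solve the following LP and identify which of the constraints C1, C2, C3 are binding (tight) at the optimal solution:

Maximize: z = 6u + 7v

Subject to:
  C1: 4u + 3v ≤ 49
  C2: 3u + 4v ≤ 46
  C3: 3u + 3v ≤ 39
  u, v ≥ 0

At u = 6, v = 7, compute slack b - a·x for each constraint:
  C1: 49 − 45 = 4  (slack)
  C2: 46 − 46 = 0  (binding)
  C3: 39 − 39 = 0  (binding)

Optimal: u = 6, v = 7
Binding: C2, C3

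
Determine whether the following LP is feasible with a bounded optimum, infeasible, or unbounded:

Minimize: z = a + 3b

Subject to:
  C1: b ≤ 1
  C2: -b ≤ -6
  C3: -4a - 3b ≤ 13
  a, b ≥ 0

Infeasible (no feasible solution exists)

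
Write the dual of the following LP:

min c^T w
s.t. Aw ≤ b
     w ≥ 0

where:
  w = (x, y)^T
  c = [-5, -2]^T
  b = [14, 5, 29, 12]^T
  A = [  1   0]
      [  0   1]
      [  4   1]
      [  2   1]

Primal min cᵀx s.t. Ax ≤ b, x ≥ 0  →  Dual max −bᵀy s.t. Aᵀy ≥ −c, y ≥ 0.

Maximize: z = -14y1 - 5y2 - 29y3 - 12y4

Subject to:
  y1 + 4y3 + 2y4 ≥ 5
  y2 + y3 + y4 ≥ 2
  y1, y2, y3, y4 ≥ 0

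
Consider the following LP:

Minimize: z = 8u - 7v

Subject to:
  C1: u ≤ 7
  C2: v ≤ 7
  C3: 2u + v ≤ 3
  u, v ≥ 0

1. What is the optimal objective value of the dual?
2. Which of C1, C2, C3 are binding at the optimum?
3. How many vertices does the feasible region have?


1. -21
2. C3
3. 3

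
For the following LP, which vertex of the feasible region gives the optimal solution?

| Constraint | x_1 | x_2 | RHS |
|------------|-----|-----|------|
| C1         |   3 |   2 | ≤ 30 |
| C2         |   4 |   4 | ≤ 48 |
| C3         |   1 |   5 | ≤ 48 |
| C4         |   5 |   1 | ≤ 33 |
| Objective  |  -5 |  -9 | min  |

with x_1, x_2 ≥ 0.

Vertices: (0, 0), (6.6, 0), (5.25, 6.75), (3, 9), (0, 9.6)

Evaluate the objective at each vertex of the feasible region:
  z(0, 0) = 0
  z(6.6, 0) = -33
  z(5.25, 6.75) = -87
  z(3, 9) = -96  ←
  z(0, 9.6) = -86.4
The minimum is at x_1 = 3, x_2 = 9.

(3, 9)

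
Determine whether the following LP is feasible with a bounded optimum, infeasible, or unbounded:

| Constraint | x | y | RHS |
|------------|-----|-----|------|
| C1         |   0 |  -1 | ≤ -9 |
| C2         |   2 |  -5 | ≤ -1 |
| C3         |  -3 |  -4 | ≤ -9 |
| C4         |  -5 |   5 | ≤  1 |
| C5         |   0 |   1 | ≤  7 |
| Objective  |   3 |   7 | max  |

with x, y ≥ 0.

Infeasible (no feasible solution exists)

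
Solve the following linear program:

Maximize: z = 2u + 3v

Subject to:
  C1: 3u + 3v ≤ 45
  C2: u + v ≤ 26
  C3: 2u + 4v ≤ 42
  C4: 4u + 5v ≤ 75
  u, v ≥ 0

Evaluate the objective at each vertex of the feasible region:
  z(0, 0) = 0
  z(15, 0) = 30
  z(9, 6) = 36  ←
  z(0, 10.5) = 31.5
The maximum is at u = 9, v = 6.

u = 9, v = 6, z = 36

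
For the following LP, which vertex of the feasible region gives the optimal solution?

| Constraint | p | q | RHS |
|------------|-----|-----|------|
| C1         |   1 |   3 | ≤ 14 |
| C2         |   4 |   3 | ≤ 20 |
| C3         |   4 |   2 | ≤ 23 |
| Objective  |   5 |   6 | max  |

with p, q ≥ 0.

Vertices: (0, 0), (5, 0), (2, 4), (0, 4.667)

Evaluate the objective at each vertex of the feasible region:
  z(0, 0) = 0
  z(5, 0) = 25
  z(2, 4) = 34  ←
  z(0, 4.667) = 28
The maximum is at p = 2, q = 4.

(2, 4)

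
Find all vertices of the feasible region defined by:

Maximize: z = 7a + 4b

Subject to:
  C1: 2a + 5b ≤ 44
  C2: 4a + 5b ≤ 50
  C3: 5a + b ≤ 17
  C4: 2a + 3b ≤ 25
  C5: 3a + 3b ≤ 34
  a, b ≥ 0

(0, 0), (3.4, 0), (2, 7), (0, 8.333)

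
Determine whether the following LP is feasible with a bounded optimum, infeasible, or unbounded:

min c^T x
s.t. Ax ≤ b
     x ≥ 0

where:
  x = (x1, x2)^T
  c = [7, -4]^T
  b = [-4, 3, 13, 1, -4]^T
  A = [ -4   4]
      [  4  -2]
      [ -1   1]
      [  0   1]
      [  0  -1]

Infeasible (no feasible solution exists)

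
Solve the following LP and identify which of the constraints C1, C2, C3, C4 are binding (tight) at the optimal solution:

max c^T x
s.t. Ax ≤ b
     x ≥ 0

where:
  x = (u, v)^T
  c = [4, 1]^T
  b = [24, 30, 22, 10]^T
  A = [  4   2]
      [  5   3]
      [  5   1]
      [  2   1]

At u = 4, v = 2, compute slack b - a·x for each constraint:
  C1: 24 − 20 = 4  (slack)
  C2: 30 − 26 = 4  (slack)
  C3: 22 − 22 = 0  (binding)
  C4: 10 − 10 = 0  (binding)

Optimal: u = 4, v = 2
Binding: C3, C4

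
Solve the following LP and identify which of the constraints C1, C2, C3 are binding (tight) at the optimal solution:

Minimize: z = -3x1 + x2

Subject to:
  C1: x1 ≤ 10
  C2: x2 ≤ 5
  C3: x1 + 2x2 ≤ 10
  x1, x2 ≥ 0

At x1 = 10, x2 = 0, compute slack b - a·x for each constraint:
  C1: 10 − 10 = 0  (binding)
  C2: 5 − 0 = 5  (slack)
  C3: 10 − 10 = 0  (binding)

Optimal: x1 = 10, x2 = 0
Binding: C1, C3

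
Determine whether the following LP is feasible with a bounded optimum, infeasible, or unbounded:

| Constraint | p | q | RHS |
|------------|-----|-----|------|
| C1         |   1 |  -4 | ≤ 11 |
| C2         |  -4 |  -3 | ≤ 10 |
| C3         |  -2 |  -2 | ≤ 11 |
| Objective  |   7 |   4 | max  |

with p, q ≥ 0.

Unbounded (objective can increase without bound)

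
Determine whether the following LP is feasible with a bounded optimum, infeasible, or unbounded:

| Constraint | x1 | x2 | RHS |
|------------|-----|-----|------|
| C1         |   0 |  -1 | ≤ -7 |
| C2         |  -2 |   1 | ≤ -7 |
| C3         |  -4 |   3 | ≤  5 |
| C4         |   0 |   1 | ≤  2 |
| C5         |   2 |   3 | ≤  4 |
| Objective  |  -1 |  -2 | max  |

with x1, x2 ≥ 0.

Infeasible (no feasible solution exists)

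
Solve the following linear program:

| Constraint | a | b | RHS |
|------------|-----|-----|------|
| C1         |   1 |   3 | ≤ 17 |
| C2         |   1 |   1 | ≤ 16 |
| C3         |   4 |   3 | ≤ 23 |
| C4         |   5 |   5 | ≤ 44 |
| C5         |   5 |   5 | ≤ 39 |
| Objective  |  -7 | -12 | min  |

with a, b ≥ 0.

Evaluate the objective at each vertex of the feasible region:
  z(0, 0) = 0
  z(5.75, 0) = -40.25
  z(2, 5) = -74  ←
  z(0, 5.667) = -68
The minimum is at a = 2, b = 5.

a = 2, b = 5, z = -74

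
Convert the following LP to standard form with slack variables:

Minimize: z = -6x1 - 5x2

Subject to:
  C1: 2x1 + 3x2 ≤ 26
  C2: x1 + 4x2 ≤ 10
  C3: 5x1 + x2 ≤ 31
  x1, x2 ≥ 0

min z = -6x1 - 5x2

s.t.
  2x1 + 3x2 + s1 = 26
  x1 + 4x2 + s2 = 10
  5x1 + x2 + s3 = 31
  x1, x2, s1, s2, s3 ≥ 0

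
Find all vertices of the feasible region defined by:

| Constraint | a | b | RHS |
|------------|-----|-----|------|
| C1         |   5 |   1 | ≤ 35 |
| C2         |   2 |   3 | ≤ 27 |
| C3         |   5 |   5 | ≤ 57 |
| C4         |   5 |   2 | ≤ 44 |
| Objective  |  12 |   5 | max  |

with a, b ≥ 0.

(0, 0), (7, 0), (6, 5), (0, 9)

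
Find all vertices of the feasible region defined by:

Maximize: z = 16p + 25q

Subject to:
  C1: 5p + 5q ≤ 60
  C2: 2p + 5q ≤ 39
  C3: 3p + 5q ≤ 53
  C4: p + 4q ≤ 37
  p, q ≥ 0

(0, 0), (12, 0), (7, 5), (0, 7.8)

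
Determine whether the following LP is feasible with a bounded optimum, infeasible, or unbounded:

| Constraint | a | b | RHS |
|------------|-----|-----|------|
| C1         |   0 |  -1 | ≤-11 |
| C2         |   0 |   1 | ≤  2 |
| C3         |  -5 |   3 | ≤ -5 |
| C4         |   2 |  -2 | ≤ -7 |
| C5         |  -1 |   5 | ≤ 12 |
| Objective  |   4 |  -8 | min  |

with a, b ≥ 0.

Infeasible (no feasible solution exists)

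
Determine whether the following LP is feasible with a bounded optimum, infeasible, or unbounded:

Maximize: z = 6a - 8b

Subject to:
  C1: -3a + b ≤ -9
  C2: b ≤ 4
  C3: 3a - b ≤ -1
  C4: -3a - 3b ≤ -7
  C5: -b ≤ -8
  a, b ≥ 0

Infeasible (no feasible solution exists)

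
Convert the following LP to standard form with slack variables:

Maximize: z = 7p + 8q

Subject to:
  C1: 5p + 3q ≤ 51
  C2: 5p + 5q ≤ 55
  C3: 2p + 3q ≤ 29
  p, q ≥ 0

max z = 7p + 8q

s.t.
  5p + 3q + s1 = 51
  5p + 5q + s2 = 55
  2p + 3q + s3 = 29
  p, q, s1, s2, s3 ≥ 0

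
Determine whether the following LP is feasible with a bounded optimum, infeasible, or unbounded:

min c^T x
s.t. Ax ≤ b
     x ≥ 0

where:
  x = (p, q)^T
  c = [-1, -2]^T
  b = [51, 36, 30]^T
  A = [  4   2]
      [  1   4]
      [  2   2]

Feasible with a bounded optimal solution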